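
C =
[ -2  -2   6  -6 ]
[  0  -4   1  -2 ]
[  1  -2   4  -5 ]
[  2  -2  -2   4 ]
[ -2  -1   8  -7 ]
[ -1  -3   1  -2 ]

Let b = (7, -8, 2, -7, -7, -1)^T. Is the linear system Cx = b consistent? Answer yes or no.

no

Row reduce the augmented matrix [C | b].
R3 ← R3 + (1/2)·R1: [0, -3, 7, -8, 11/2]
R4 ← R4 + R1: [0, -4, 4, -2, 0]
R5 ← R5 − R1: [0, 1, 2, -1, -14]
R6 ← R6 − (1/2)·R1: [0, -2, -2, 1, -9/2]
R3 ← R3 − (3/4)·R2: [0, 0, 25/4, -13/2, 23/2]
R4 ← R4 − R2: [0, 0, 3, 0, 8]
R5 ← R5 + (1/4)·R2: [0, 0, 9/4, -3/2, -16]
R6 ← R6 − (1/2)·R2: [0, 0, -5/2, 2, -1/2]
R4 ← R4 − (12/25)·R3: [0, 0, 0, 78/25, 62/25]
R5 ← R5 − (9/25)·R3: [0, 0, 0, 21/25, -1007/50]
R6 ← R6 + (2/5)·R3: [0, 0, 0, -3/5, 41/10]
R5 ← R5 − (7/26)·R4: [0, 0, 0, 0, -541/26]
R6 ← R6 + (5/26)·R4: [0, 0, 0, 0, 119/26]
R6 ← R6 + (119/541)·R5: [0, 0, 0, 0, 0]
The echelon form has 5 nonzero rows; the last pivot sits in the augmented column, so rank(C) = 4 but rank([C|b]) = 5.
Since the ranks differ, the system is inconsistent.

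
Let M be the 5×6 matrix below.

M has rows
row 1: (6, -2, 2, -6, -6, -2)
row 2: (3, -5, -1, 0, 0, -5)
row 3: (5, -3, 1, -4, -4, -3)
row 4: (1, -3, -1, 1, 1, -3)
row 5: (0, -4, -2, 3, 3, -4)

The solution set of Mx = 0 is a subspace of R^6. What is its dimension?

4

Row reduce to echelon form.
R2 ← R2 − (1/2)·R1: [0, -4, -2, 3, 3, -4]
R3 ← R3 − (5/6)·R1: [0, -4/3, -2/3, 1, 1, -4/3]
R4 ← R4 − (1/6)·R1: [0, -8/3, -4/3, 2, 2, -8/3]
R3 ← R3 − (1/3)·R2: [0, 0, 0, 0, 0, 0]
R4 ← R4 − (2/3)·R2: [0, 0, 0, 0, 0, 0]
R5 ← R5 − R2: [0, 0, 0, 0, 0, 0]
2 nonzero rows, so rank(M) = 2.
M has 6 columns; by rank–nullity, nullity = 6 − 2 = 4.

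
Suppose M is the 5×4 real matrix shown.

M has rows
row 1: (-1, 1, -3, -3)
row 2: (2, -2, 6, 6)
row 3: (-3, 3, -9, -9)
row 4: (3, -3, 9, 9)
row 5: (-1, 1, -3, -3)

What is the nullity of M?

3

Row reduce to echelon form.
R2 ← R2 + (2)·R1: [0, 0, 0, 0]
R3 ← R3 − (3)·R1: [0, 0, 0, 0]
R4 ← R4 + (3)·R1: [0, 0, 0, 0]
R5 ← R5 − R1: [0, 0, 0, 0]
1 nonzero row, so rank(M) = 1.
M has 4 columns; by rank–nullity, nullity = 4 − 1 = 3.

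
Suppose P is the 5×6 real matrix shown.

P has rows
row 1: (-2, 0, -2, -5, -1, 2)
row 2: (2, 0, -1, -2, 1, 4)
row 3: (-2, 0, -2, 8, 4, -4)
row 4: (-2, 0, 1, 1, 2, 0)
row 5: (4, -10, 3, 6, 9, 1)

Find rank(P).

5

Row reduce to echelon form.
R2 ← R2 + R1: [0, 0, -3, -7, 0, 6]
R3 ← R3 − R1: [0, 0, 0, 13, 5, -6]
R4 ← R4 − R1: [0, 0, 3, 6, 3, -2]
R5 ← R5 + (2)·R1: [0, -10, -1, -4, 7, 5]
Swap R2 ↔ R5
Swap R3 ↔ R4
R5 ← R5 + R3: [0, 0, 0, -1, 3, 4]
R5 ← R5 + (1/13)·R4: [0, 0, 0, 0, 44/13, 46/13]
Echelon form has 5 nonzero rows, so rank(P) = 5.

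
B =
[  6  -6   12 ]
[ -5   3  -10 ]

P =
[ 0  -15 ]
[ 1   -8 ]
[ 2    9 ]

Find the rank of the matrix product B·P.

First compute BP:
[[ 18,  66],
 [-17, -39]]
Now row reduce the product.
R2 ← R2 + (17/18)·R1: [0, 70/3]
2 nonzero rows, so rank(BP) = 2.

2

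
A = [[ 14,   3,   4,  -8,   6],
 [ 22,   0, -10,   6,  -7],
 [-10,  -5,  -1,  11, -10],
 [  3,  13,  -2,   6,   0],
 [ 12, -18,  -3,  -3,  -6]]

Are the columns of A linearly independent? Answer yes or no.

no

Row reduce A to echelon form.
R2 ← R2 − (11/7)·R1: [0, -33/7, -114/7, 130/7, -115/7]
R3 ← R3 + (5/7)·R1: [0, -20/7, 13/7, 37/7, -40/7]
R4 ← R4 − (3/14)·R1: [0, 173/14, -20/7, 54/7, -9/7]
R5 ← R5 − (6/7)·R1: [0, -144/7, -45/7, 27/7, -78/7]
R3 ← R3 − (20/33)·R2: [0, 0, 129/11, -197/33, 140/33]
R4 ← R4 + (173/66)·R2: [0, 0, -501/11, 1861/33, -2927/66]
R5 ← R5 − (48/11)·R2: [0, 0, 711/11, -849/11, 666/11]
R4 ← R4 + (167/43)·R3: [0, 0, 0, 1428/43, -2397/86]
R5 ← R5 − (237/43)·R3: [0, 0, 0, -1904/43, 1598/43]
R5 ← R5 + (4/3)·R4: [0, 0, 0, 0, 0]
4 pivots among 5 columns.
Only 4 < 5 pivot columns, so the columns are linearly dependent.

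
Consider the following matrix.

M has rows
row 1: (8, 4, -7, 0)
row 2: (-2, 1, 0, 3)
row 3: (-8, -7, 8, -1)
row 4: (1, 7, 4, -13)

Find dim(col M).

Row reduce to echelon form.
R2 ← R2 + (1/4)·R1: [0, 2, -7/4, 3]
R3 ← R3 + R1: [0, -3, 1, -1]
R4 ← R4 − (1/8)·R1: [0, 13/2, 39/8, -13]
R3 ← R3 + (3/2)·R2: [0, 0, -13/8, 7/2]
R4 ← R4 − (13/4)·R2: [0, 0, 169/16, -91/4]
R4 ← R4 + (13/2)·R3: [0, 0, 0, 0]
Echelon form has 3 nonzero rows, so rank(M) = 3.
The column space has dimension equal to the rank: 3.

3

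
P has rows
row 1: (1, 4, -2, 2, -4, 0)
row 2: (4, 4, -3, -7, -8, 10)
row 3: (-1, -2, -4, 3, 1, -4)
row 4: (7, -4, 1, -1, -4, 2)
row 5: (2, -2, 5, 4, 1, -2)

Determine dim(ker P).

Row reduce to echelon form.
R2 ← R2 − (4)·R1: [0, -12, 5, -15, 8, 10]
R3 ← R3 + R1: [0, 2, -6, 5, -3, -4]
R4 ← R4 − (7)·R1: [0, -32, 15, -15, 24, 2]
R5 ← R5 − (2)·R1: [0, -10, 9, 0, 9, -2]
R3 ← R3 + (1/6)·R2: [0, 0, -31/6, 5/2, -5/3, -7/3]
R4 ← R4 − (8/3)·R2: [0, 0, 5/3, 25, 8/3, -74/3]
R5 ← R5 − (5/6)·R2: [0, 0, 29/6, 25/2, 7/3, -31/3]
R4 ← R4 + (10/31)·R3: [0, 0, 0, 800/31, 66/31, -788/31]
R5 ← R5 + (29/31)·R3: [0, 0, 0, 460/31, 24/31, -388/31]
R5 ← R5 − (23/40)·R4: [0, 0, 0, 0, -9/20, 21/10]
5 nonzero rows, so rank(P) = 5.
P has 6 columns; by rank–nullity, nullity = 6 − 5 = 1.

1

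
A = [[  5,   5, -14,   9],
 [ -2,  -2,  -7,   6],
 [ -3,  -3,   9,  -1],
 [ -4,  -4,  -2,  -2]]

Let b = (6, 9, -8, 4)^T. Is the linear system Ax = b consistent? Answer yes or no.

Row reduce the augmented matrix [A | b].
R2 ← R2 + (2/5)·R1: [0, 0, -63/5, 48/5, 57/5]
R3 ← R3 + (3/5)·R1: [0, 0, 3/5, 22/5, -22/5]
R4 ← R4 + (4/5)·R1: [0, 0, -66/5, 26/5, 44/5]
R3 ← R3 + (1/21)·R2: [0, 0, 0, 34/7, -27/7]
R4 ← R4 − (22/21)·R2: [0, 0, 0, -34/7, -22/7]
R4 ← R4 + R3: [0, 0, 0, 0, -7]
The echelon form has 4 nonzero rows; the last pivot sits in the augmented column, so rank(A) = 3 but rank([A|b]) = 4.
Since the ranks differ, the system is inconsistent.

no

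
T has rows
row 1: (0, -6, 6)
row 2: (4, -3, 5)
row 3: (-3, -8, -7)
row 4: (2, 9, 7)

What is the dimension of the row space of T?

Row reduce to echelon form.
Swap R1 ↔ R2
R3 ← R3 + (3/4)·R1: [0, -41/4, -13/4]
R4 ← R4 − (1/2)·R1: [0, 21/2, 9/2]
R3 ← R3 − (41/24)·R2: [0, 0, -27/2]
R4 ← R4 + (7/4)·R2: [0, 0, 15]
R4 ← R4 + (10/9)·R3: [0, 0, 0]
Echelon form has 3 nonzero rows, so rank(T) = 3.
The row space has dimension equal to the rank: 3.

3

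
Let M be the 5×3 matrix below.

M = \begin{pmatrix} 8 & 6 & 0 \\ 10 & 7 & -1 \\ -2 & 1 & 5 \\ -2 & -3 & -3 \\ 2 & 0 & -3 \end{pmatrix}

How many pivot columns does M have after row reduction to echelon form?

2

Row reduce to echelon form.
R2 ← R2 − (5/4)·R1: [0, -1/2, -1]
R3 ← R3 + (1/4)·R1: [0, 5/2, 5]
R4 ← R4 + (1/4)·R1: [0, -3/2, -3]
R5 ← R5 − (1/4)·R1: [0, -3/2, -3]
R3 ← R3 + (5)·R2: [0, 0, 0]
R4 ← R4 − (3)·R2: [0, 0, 0]
R5 ← R5 − (3)·R2: [0, 0, 0]
Echelon form has 2 nonzero rows, so rank(M) = 2.
Each nonzero row contributes one pivot column: 2 pivot columns.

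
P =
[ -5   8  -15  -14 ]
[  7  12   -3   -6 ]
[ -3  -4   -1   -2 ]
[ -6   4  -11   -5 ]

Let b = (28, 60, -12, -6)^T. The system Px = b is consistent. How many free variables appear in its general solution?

Row reduce the augmented matrix [P | b].
R2 ← R2 + (7/5)·R1: [0, 116/5, -24, -128/5, 496/5]
R3 ← R3 − (3/5)·R1: [0, -44/5, 8, 32/5, -144/5]
R4 ← R4 − (6/5)·R1: [0, -28/5, 7, 59/5, -198/5]
R3 ← R3 + (11/29)·R2: [0, 0, -32/29, -96/29, 256/29]
R4 ← R4 + (7/29)·R2: [0, 0, 35/29, 163/29, -454/29]
R4 ← R4 + (35/32)·R3: [0, 0, 0, 2, -6]
The echelon form has 4 nonzero rows, and every pivot lies in the first 4 columns, so rank(P) = rank([P|b]) = 4.
The system is consistent.
Free variables = (unknowns) − (rank) = 4 − 4 = 0.

0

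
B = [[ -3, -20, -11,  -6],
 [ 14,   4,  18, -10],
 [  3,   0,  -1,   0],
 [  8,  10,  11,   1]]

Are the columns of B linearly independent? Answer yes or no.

yes

Row reduce B to echelon form.
R2 ← R2 + (14/3)·R1: [0, -268/3, -100/3, -38]
R3 ← R3 + R1: [0, -20, -12, -6]
R4 ← R4 + (8/3)·R1: [0, -130/3, -55/3, -15]
R3 ← R3 − (15/67)·R2: [0, 0, -304/67, 168/67]
R4 ← R4 − (65/134)·R2: [0, 0, -145/67, 230/67]
R4 ← R4 − (145/304)·R3: [0, 0, 0, 85/38]
4 pivots among 4 columns.
Every column is a pivot column, so the columns are linearly independent.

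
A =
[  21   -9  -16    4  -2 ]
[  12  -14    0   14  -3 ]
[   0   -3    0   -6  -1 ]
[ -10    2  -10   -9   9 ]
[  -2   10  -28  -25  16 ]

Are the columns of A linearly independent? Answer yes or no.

yes

Row reduce A to echelon form.
R2 ← R2 − (4/7)·R1: [0, -62/7, 64/7, 82/7, -13/7]
R4 ← R4 + (10/21)·R1: [0, -16/7, -370/21, -149/21, 169/21]
R5 ← R5 + (2/21)·R1: [0, 64/7, -620/21, -517/21, 332/21]
R3 ← R3 − (21/62)·R2: [0, 0, -96/31, -309/31, -23/62]
R4 ← R4 − (8/31)·R2: [0, 0, -1858/93, -941/93, 793/93]
R5 ← R5 + (32/31)·R2: [0, 0, -1868/93, -1165/93, 1292/93]
R4 ← R4 − (929/144)·R3: [0, 0, 0, 867/16, 3145/288]
R5 ← R5 − (467/72)·R3: [0, 0, 0, 417/8, 2347/144]
R5 ← R5 − (278/289)·R4: [0, 0, 0, 0, 197/34]
5 pivots among 5 columns.
Every column is a pivot column, so the columns are linearly independent.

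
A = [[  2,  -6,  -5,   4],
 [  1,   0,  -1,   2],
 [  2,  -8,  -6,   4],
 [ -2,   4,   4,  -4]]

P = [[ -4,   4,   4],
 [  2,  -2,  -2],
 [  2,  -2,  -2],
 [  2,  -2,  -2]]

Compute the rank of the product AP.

First compute AP:
[[-22,  22,  22],
 [ -2,   2,   2],
 [-28,  28,  28],
 [ 16, -16, -16]]
Now row reduce the product.
R2 ← R2 − (1/11)·R1: [0, 0, 0]
R3 ← R3 − (14/11)·R1: [0, 0, 0]
R4 ← R4 + (8/11)·R1: [0, 0, 0]
1 nonzero row, so rank(AP) = 1.

1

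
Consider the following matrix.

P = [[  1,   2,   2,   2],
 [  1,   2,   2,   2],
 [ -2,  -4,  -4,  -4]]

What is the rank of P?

Row reduce to echelon form.
R2 ← R2 − R1: [0, 0, 0, 0]
R3 ← R3 + (2)·R1: [0, 0, 0, 0]
Echelon form has 1 nonzero row, so rank(P) = 1.

1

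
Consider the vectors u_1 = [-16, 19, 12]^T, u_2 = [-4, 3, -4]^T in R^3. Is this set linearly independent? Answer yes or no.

Form the matrix with these vectors as rows and row reduce.
R2 ← R2 − (1/4)·R1: [0, -7/4, -7]
2 nonzero rows, so the 2 vectors span a space of dimension 2.
Since 2 = 2, the vectors are linearly independent.

yes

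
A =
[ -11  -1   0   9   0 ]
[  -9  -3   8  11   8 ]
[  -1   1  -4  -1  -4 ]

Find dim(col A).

2

Row reduce to echelon form.
R2 ← R2 − (9/11)·R1: [0, -24/11, 8, 40/11, 8]
R3 ← R3 − (1/11)·R1: [0, 12/11, -4, -20/11, -4]
R3 ← R3 + (1/2)·R2: [0, 0, 0, 0, 0]
Echelon form has 2 nonzero rows, so rank(A) = 2.
The column space has dimension equal to the rank: 2.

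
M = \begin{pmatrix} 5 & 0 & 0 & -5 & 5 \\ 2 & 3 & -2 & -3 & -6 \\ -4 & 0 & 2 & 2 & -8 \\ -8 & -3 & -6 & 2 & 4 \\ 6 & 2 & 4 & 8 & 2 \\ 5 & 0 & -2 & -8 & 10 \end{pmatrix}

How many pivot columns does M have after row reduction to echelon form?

5

Row reduce to echelon form.
R2 ← R2 − (2/5)·R1: [0, 3, -2, -1, -8]
R3 ← R3 + (4/5)·R1: [0, 0, 2, -2, -4]
R4 ← R4 + (8/5)·R1: [0, -3, -6, -6, 12]
R5 ← R5 − (6/5)·R1: [0, 2, 4, 14, -4]
R6 ← R6 − R1: [0, 0, -2, -3, 5]
R4 ← R4 + R2: [0, 0, -8, -7, 4]
R5 ← R5 − (2/3)·R2: [0, 0, 16/3, 44/3, 4/3]
R4 ← R4 + (4)·R3: [0, 0, 0, -15, -12]
R5 ← R5 − (8/3)·R3: [0, 0, 0, 20, 12]
R6 ← R6 + R3: [0, 0, 0, -5, 1]
R5 ← R5 + (4/3)·R4: [0, 0, 0, 0, -4]
R6 ← R6 − (1/3)·R4: [0, 0, 0, 0, 5]
R6 ← R6 + (5/4)·R5: [0, 0, 0, 0, 0]
Echelon form has 5 nonzero rows, so rank(M) = 5.
Each nonzero row contributes one pivot column: 5 pivot columns.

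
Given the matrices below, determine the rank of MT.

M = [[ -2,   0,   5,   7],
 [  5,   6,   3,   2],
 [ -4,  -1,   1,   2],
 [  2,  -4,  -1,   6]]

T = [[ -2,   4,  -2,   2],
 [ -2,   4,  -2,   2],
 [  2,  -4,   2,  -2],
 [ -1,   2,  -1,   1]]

First compute MT:
[[  7, -14,   7,  -7],
 [-18,  36, -18,  18],
 [ 10, -20,  10, -10],
 [ -4,   8,  -4,   4]]
Now row reduce the product.
R2 ← R2 + (18/7)·R1: [0, 0, 0, 0]
R3 ← R3 − (10/7)·R1: [0, 0, 0, 0]
R4 ← R4 + (4/7)·R1: [0, 0, 0, 0]
1 nonzero row, so rank(MT) = 1.

1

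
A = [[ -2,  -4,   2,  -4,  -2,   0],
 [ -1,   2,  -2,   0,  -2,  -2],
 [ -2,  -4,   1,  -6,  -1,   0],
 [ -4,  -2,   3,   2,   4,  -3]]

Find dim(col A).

Row reduce to echelon form.
R2 ← R2 − (1/2)·R1: [0, 4, -3, 2, -1, -2]
R3 ← R3 − R1: [0, 0, -1, -2, 1, 0]
R4 ← R4 − (2)·R1: [0, 6, -1, 10, 8, -3]
R4 ← R4 − (3/2)·R2: [0, 0, 7/2, 7, 19/2, 0]
R4 ← R4 + (7/2)·R3: [0, 0, 0, 0, 13, 0]
Echelon form has 4 nonzero rows, so rank(A) = 4.
The column space has dimension equal to the rank: 4.

4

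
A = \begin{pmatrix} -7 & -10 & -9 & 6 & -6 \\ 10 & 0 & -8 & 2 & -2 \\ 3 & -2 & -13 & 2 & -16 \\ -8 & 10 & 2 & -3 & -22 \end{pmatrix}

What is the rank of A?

4

Row reduce to echelon form.
R2 ← R2 + (10/7)·R1: [0, -100/7, -146/7, 74/7, -74/7]
R3 ← R3 + (3/7)·R1: [0, -44/7, -118/7, 32/7, -130/7]
R4 ← R4 − (8/7)·R1: [0, 150/7, 86/7, -69/7, -106/7]
R3 ← R3 − (11/25)·R2: [0, 0, -192/25, -2/25, -348/25]
R4 ← R4 + (3/2)·R2: [0, 0, -19, 6, -31]
R4 ← R4 − (475/192)·R3: [0, 0, 0, 595/96, 55/16]
Echelon form has 4 nonzero rows, so rank(A) = 4.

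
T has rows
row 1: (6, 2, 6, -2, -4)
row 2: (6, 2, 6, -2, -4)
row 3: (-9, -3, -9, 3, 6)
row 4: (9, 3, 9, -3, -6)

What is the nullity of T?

Row reduce to echelon form.
R2 ← R2 − R1: [0, 0, 0, 0, 0]
R3 ← R3 + (3/2)·R1: [0, 0, 0, 0, 0]
R4 ← R4 − (3/2)·R1: [0, 0, 0, 0, 0]
1 nonzero row, so rank(T) = 1.
T has 5 columns; by rank–nullity, nullity = 5 − 1 = 4.

4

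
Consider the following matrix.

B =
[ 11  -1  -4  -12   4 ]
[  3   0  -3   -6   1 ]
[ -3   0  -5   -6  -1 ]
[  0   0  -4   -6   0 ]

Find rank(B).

Row reduce to echelon form.
R2 ← R2 − (3/11)·R1: [0, 3/11, -21/11, -30/11, -1/11]
R3 ← R3 + (3/11)·R1: [0, -3/11, -67/11, -102/11, 1/11]
R3 ← R3 + R2: [0, 0, -8, -12, 0]
R4 ← R4 − (1/2)·R3: [0, 0, 0, 0, 0]
Echelon form has 3 nonzero rows, so rank(B) = 3.

3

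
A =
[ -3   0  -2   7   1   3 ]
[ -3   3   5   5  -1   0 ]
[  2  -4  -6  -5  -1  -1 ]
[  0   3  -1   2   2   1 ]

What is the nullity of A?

2

Row reduce to echelon form.
R2 ← R2 − R1: [0, 3, 7, -2, -2, -3]
R3 ← R3 + (2/3)·R1: [0, -4, -22/3, -1/3, -1/3, 1]
R3 ← R3 + (4/3)·R2: [0, 0, 2, -3, -3, -3]
R4 ← R4 − R2: [0, 0, -8, 4, 4, 4]
R4 ← R4 + (4)·R3: [0, 0, 0, -8, -8, -8]
4 nonzero rows, so rank(A) = 4.
A has 6 columns; by rank–nullity, nullity = 6 − 4 = 2.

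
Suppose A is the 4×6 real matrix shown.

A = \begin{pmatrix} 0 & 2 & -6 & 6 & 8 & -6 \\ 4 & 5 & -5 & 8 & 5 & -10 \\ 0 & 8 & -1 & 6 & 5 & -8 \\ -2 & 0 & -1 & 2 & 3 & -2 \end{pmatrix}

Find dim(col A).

4

Row reduce to echelon form.
Swap R1 ↔ R2
R4 ← R4 + (1/2)·R1: [0, 5/2, -7/2, 6, 11/2, -7]
R3 ← R3 − (4)·R2: [0, 0, 23, -18, -27, 16]
R4 ← R4 − (5/4)·R2: [0, 0, 4, -3/2, -9/2, 1/2]
R4 ← R4 − (4/23)·R3: [0, 0, 0, 75/46, 9/46, -105/46]
Echelon form has 4 nonzero rows, so rank(A) = 4.
The column space has dimension equal to the rank: 4.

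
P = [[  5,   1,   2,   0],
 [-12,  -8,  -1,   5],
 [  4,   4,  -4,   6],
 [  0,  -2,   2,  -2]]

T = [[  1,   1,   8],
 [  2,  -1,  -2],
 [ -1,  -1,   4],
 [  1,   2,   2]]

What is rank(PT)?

3

First compute PT:
[[  5,   2,  46],
 [-22,   7, -74],
 [ 22,  16,  20],
 [ -8,  -4,   8]]
Now row reduce the product.
R2 ← R2 + (22/5)·R1: [0, 79/5, 642/5]
R3 ← R3 − (22/5)·R1: [0, 36/5, -912/5]
R4 ← R4 + (8/5)·R1: [0, -4/5, 408/5]
R3 ← R3 − (36/79)·R2: [0, 0, -19032/79]
R4 ← R4 + (4/79)·R2: [0, 0, 6960/79]
R4 ← R4 + (290/793)·R3: [0, 0, 0]
3 nonzero rows, so rank(PT) = 3.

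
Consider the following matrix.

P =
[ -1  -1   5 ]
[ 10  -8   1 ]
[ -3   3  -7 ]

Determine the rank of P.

3

Row reduce to echelon form.
R2 ← R2 + (10)·R1: [0, -18, 51]
R3 ← R3 − (3)·R1: [0, 6, -22]
R3 ← R3 + (1/3)·R2: [0, 0, -5]
Echelon form has 3 nonzero rows, so rank(P) = 3.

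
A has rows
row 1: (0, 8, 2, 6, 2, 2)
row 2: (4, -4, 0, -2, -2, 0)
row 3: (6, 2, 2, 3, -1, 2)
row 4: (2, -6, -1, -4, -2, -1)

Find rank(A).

2

Row reduce to echelon form.
Swap R1 ↔ R2
R3 ← R3 − (3/2)·R1: [0, 8, 2, 6, 2, 2]
R4 ← R4 − (1/2)·R1: [0, -4, -1, -3, -1, -1]
R3 ← R3 − R2: [0, 0, 0, 0, 0, 0]
R4 ← R4 + (1/2)·R2: [0, 0, 0, 0, 0, 0]
Echelon form has 2 nonzero rows, so rank(A) = 2.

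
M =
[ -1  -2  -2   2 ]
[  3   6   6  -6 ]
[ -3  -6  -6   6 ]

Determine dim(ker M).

Row reduce to echelon form.
R2 ← R2 + (3)·R1: [0, 0, 0, 0]
R3 ← R3 − (3)·R1: [0, 0, 0, 0]
1 nonzero row, so rank(M) = 1.
M has 4 columns; by rank–nullity, nullity = 4 − 1 = 3.

3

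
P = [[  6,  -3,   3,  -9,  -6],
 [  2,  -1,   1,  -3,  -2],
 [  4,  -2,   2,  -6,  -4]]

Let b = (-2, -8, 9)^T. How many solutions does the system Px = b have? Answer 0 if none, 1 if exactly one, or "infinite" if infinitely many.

Row reduce the augmented matrix [P | b].
R2 ← R2 − (1/3)·R1: [0, 0, 0, 0, 0, -22/3]
R3 ← R3 − (2/3)·R1: [0, 0, 0, 0, 0, 31/3]
R3 ← R3 + (31/22)·R2: [0, 0, 0, 0, 0, 0]
The echelon form has 2 nonzero rows; the last pivot sits in the augmented column, so rank(P) = 1 but rank([P|b]) = 2.
Since the ranks differ, the system is inconsistent.
It has no solutions.

0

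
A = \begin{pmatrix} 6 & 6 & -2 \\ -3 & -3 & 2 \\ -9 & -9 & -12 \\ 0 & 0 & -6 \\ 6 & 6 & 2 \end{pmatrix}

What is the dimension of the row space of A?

Row reduce to echelon form.
R2 ← R2 + (1/2)·R1: [0, 0, 1]
R3 ← R3 + (3/2)·R1: [0, 0, -15]
R5 ← R5 − R1: [0, 0, 4]
R3 ← R3 + (15)·R2: [0, 0, 0]
R4 ← R4 + (6)·R2: [0, 0, 0]
R5 ← R5 − (4)·R2: [0, 0, 0]
Echelon form has 2 nonzero rows, so rank(A) = 2.
The row space has dimension equal to the rank: 2.

2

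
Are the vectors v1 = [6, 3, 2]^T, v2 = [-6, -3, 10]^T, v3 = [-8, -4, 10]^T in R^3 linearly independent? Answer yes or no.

no

Form the matrix with these vectors as rows and row reduce.
R2 ← R2 + R1: [0, 0, 12]
R3 ← R3 + (4/3)·R1: [0, 0, 38/3]
R3 ← R3 − (19/18)·R2: [0, 0, 0]
2 nonzero rows, so the 3 vectors span a space of dimension 2.
Since 2 < 3, the vectors are linearly dependent.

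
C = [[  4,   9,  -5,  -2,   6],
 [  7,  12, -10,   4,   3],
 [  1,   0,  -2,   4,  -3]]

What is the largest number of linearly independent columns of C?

Row reduce to echelon form.
R2 ← R2 − (7/4)·R1: [0, -15/4, -5/4, 15/2, -15/2]
R3 ← R3 − (1/4)·R1: [0, -9/4, -3/4, 9/2, -9/2]
R3 ← R3 − (3/5)·R2: [0, 0, 0, 0, 0]
Echelon form has 2 nonzero rows, so rank(C) = 2.
The rank gives the maximum number of linearly independent columns: 2.

2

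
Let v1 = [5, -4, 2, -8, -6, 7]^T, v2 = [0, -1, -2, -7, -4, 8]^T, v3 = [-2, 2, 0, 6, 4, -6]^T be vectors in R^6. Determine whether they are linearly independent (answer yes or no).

no

Form the matrix with these vectors as rows and row reduce.
R3 ← R3 + (2/5)·R1: [0, 2/5, 4/5, 14/5, 8/5, -16/5]
R3 ← R3 + (2/5)·R2: [0, 0, 0, 0, 0, 0]
2 nonzero rows, so the 3 vectors span a space of dimension 2.
Since 2 < 3, the vectors are linearly dependent.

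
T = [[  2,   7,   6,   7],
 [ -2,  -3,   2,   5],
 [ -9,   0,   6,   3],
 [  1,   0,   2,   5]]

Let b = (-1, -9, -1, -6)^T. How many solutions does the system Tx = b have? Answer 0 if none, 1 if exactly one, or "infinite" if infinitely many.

Row reduce the augmented matrix [T | b].
R2 ← R2 + R1: [0, 4, 8, 12, -10]
R3 ← R3 + (9/2)·R1: [0, 63/2, 33, 69/2, -11/2]
R4 ← R4 − (1/2)·R1: [0, -7/2, -1, 3/2, -11/2]
R3 ← R3 − (63/8)·R2: [0, 0, -30, -60, 293/4]
R4 ← R4 + (7/8)·R2: [0, 0, 6, 12, -57/4]
R4 ← R4 + (1/5)·R3: [0, 0, 0, 0, 2/5]
The echelon form has 4 nonzero rows; the last pivot sits in the augmented column, so rank(T) = 3 but rank([T|b]) = 4.
Since the ranks differ, the system is inconsistent.
It has no solutions.

0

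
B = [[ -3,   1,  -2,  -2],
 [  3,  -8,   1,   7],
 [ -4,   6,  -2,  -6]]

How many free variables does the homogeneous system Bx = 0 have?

2

Row reduce to echelon form.
R2 ← R2 + R1: [0, -7, -1, 5]
R3 ← R3 − (4/3)·R1: [0, 14/3, 2/3, -10/3]
R3 ← R3 + (2/3)·R2: [0, 0, 0, 0]
2 nonzero rows, so rank(B) = 2.
B has 4 columns; by rank–nullity, nullity = 4 − 2 = 2.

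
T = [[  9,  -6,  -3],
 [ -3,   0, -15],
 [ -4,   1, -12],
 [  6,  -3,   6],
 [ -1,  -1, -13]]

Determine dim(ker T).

Row reduce to echelon form.
R2 ← R2 + (1/3)·R1: [0, -2, -16]
R3 ← R3 + (4/9)·R1: [0, -5/3, -40/3]
R4 ← R4 − (2/3)·R1: [0, 1, 8]
R5 ← R5 + (1/9)·R1: [0, -5/3, -40/3]
R3 ← R3 − (5/6)·R2: [0, 0, 0]
R4 ← R4 + (1/2)·R2: [0, 0, 0]
R5 ← R5 − (5/6)·R2: [0, 0, 0]
2 nonzero rows, so rank(T) = 2.
T has 3 columns; by rank–nullity, nullity = 3 − 2 = 1.

1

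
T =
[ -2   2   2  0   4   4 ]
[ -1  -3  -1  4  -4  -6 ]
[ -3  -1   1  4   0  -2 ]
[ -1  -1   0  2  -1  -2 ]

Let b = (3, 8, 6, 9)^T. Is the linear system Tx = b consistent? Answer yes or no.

no

Row reduce the augmented matrix [T | b].
R2 ← R2 − (1/2)·R1: [0, -4, -2, 4, -6, -8, 13/2]
R3 ← R3 − (3/2)·R1: [0, -4, -2, 4, -6, -8, 3/2]
R4 ← R4 − (1/2)·R1: [0, -2, -1, 2, -3, -4, 15/2]
R3 ← R3 − R2: [0, 0, 0, 0, 0, 0, -5]
R4 ← R4 − (1/2)·R2: [0, 0, 0, 0, 0, 0, 17/4]
R4 ← R4 + (17/20)·R3: [0, 0, 0, 0, 0, 0, 0]
The echelon form has 3 nonzero rows; the last pivot sits in the augmented column, so rank(T) = 2 but rank([T|b]) = 3.
Since the ranks differ, the system is inconsistent.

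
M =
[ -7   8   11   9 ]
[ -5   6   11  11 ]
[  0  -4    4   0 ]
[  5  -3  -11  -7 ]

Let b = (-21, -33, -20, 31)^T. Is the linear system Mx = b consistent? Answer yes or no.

Row reduce the augmented matrix [M | b].
R2 ← R2 − (5/7)·R1: [0, 2/7, 22/7, 32/7, -18]
R4 ← R4 + (5/7)·R1: [0, 19/7, -22/7, -4/7, 16]
R3 ← R3 + (14)·R2: [0, 0, 48, 64, -272]
R4 ← R4 − (19/2)·R2: [0, 0, -33, -44, 187]
R4 ← R4 + (11/16)·R3: [0, 0, 0, 0, 0]
The echelon form has 3 nonzero rows, and every pivot lies in the first 4 columns, so rank(M) = rank([M|b]) = 3.
The system is consistent.

yes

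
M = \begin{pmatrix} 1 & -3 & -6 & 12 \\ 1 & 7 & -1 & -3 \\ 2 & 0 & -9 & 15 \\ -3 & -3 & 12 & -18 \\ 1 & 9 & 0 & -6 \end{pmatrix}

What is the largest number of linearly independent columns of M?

2

Row reduce to echelon form.
R2 ← R2 − R1: [0, 10, 5, -15]
R3 ← R3 − (2)·R1: [0, 6, 3, -9]
R4 ← R4 + (3)·R1: [0, -12, -6, 18]
R5 ← R5 − R1: [0, 12, 6, -18]
R3 ← R3 − (3/5)·R2: [0, 0, 0, 0]
R4 ← R4 + (6/5)·R2: [0, 0, 0, 0]
R5 ← R5 − (6/5)·R2: [0, 0, 0, 0]
Echelon form has 2 nonzero rows, so rank(M) = 2.
The rank gives the maximum number of linearly independent columns: 2.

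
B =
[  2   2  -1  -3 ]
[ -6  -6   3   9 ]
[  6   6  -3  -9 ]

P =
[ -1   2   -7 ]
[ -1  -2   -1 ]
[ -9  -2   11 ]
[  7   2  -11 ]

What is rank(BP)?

First compute BP:
[[-16,  -4,   6],
 [ 48,  12, -18],
 [-48, -12,  18]]
Now row reduce the product.
R2 ← R2 + (3)·R1: [0, 0, 0]
R3 ← R3 − (3)·R1: [0, 0, 0]
1 nonzero row, so rank(BP) = 1.

1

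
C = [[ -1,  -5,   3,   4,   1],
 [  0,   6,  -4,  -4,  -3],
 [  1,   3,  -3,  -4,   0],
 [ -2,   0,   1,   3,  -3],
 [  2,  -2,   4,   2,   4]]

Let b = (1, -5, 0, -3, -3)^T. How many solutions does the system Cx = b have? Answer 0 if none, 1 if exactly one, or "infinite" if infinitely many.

Row reduce the augmented matrix [C | b].
R3 ← R3 + R1: [0, -2, 0, 0, 1, 1]
R4 ← R4 − (2)·R1: [0, 10, -5, -5, -5, -5]
R5 ← R5 + (2)·R1: [0, -12, 10, 10, 6, -1]
R3 ← R3 + (1/3)·R2: [0, 0, -4/3, -4/3, 0, -2/3]
R4 ← R4 − (5/3)·R2: [0, 0, 5/3, 5/3, 0, 10/3]
R5 ← R5 + (2)·R2: [0, 0, 2, 2, 0, -11]
R4 ← R4 + (5/4)·R3: [0, 0, 0, 0, 0, 5/2]
R5 ← R5 + (3/2)·R3: [0, 0, 0, 0, 0, -12]
R5 ← R5 + (24/5)·R4: [0, 0, 0, 0, 0, 0]
The echelon form has 4 nonzero rows; the last pivot sits in the augmented column, so rank(C) = 3 but rank([C|b]) = 4.
Since the ranks differ, the system is inconsistent.
It has no solutions.

0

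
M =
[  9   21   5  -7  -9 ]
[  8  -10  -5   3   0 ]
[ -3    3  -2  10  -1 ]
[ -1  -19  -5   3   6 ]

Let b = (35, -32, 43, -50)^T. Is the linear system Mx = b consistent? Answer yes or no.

yes

Row reduce the augmented matrix [M | b].
R2 ← R2 − (8/9)·R1: [0, -86/3, -85/9, 83/9, 8, -568/9]
R3 ← R3 + (1/3)·R1: [0, 10, -1/3, 23/3, -4, 164/3]
R4 ← R4 + (1/9)·R1: [0, -50/3, -40/9, 20/9, 5, -415/9]
R3 ← R3 + (15/43)·R2: [0, 0, -156/43, 468/43, -52/43, 1404/43]
R4 ← R4 − (25/43)·R2: [0, 0, 45/43, -135/43, 15/43, -405/43]
R4 ← R4 + (15/52)·R3: [0, 0, 0, 0, 0, 0]
The echelon form has 3 nonzero rows, and every pivot lies in the first 5 columns, so rank(M) = rank([M|b]) = 3.
The system is consistent.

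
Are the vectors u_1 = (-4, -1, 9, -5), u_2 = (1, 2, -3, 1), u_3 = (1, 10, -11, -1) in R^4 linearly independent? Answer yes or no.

yes

Form the matrix with these vectors as rows and row reduce.
R2 ← R2 + (1/4)·R1: [0, 7/4, -3/4, -1/4]
R3 ← R3 + (1/4)·R1: [0, 39/4, -35/4, -9/4]
R3 ← R3 − (39/7)·R2: [0, 0, -32/7, -6/7]
3 nonzero rows, so the 3 vectors span a space of dimension 3.
Since 3 = 3, the vectors are linearly independent.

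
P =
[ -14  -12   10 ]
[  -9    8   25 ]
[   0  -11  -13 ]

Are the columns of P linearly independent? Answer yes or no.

no

Row reduce P to echelon form.
R2 ← R2 − (9/14)·R1: [0, 110/7, 130/7]
R3 ← R3 + (7/10)·R2: [0, 0, 0]
2 pivots among 3 columns.
Only 2 < 3 pivot columns, so the columns are linearly dependent.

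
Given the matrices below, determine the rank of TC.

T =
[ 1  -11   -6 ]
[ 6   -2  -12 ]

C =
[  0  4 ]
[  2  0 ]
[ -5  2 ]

First compute TC:
[[  8,  -8],
 [ 56,   0]]
Now row reduce the product.
R2 ← R2 − (7)·R1: [0, 56]
2 nonzero rows, so rank(TC) = 2.

2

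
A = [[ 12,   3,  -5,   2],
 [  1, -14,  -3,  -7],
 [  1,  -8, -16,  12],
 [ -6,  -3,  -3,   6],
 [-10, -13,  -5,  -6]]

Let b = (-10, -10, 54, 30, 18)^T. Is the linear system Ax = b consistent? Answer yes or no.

Row reduce the augmented matrix [A | b].
R2 ← R2 − (1/12)·R1: [0, -57/4, -31/12, -43/6, -55/6]
R3 ← R3 − (1/12)·R1: [0, -33/4, -187/12, 71/6, 329/6]
R4 ← R4 + (1/2)·R1: [0, -3/2, -11/2, 7, 25]
R5 ← R5 + (5/6)·R1: [0, -21/2, -55/6, -13/3, 29/3]
R3 ← R3 − (11/19)·R2: [0, 0, -803/57, 911/57, 3428/57]
R4 ← R4 − (2/19)·R2: [0, 0, -298/57, 442/57, 1480/57]
R5 ← R5 − (14/19)·R2: [0, 0, -138/19, 18/19, 312/19]
R4 ← R4 − (298/803)·R3: [0, 0, 0, 1464/803, 2928/803]
R5 ← R5 − (414/803)·R3: [0, 0, 0, -5856/803, -11712/803]
R5 ← R5 + (4)·R4: [0, 0, 0, 0, 0]
The echelon form has 4 nonzero rows, and every pivot lies in the first 4 columns, so rank(A) = rank([A|b]) = 4.
The system is consistent.

yes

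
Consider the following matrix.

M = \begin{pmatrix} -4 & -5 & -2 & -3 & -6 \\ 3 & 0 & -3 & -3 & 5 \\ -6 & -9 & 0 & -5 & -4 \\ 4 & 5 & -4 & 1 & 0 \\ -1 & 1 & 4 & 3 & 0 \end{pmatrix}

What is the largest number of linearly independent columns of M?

3

Row reduce to echelon form.
R2 ← R2 + (3/4)·R1: [0, -15/4, -9/2, -21/4, 1/2]
R3 ← R3 − (3/2)·R1: [0, -3/2, 3, -1/2, 5]
R4 ← R4 + R1: [0, 0, -6, -2, -6]
R5 ← R5 − (1/4)·R1: [0, 9/4, 9/2, 15/4, 3/2]
R3 ← R3 − (2/5)·R2: [0, 0, 24/5, 8/5, 24/5]
R5 ← R5 + (3/5)·R2: [0, 0, 9/5, 3/5, 9/5]
R4 ← R4 + (5/4)·R3: [0, 0, 0, 0, 0]
R5 ← R5 − (3/8)·R3: [0, 0, 0, 0, 0]
Echelon form has 3 nonzero rows, so rank(M) = 3.
The rank gives the maximum number of linearly independent columns: 3.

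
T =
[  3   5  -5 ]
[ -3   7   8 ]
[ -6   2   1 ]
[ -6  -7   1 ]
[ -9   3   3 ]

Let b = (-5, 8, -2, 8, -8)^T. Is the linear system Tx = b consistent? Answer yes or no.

Row reduce the augmented matrix [T | b].
R2 ← R2 + R1: [0, 12, 3, 3]
R3 ← R3 + (2)·R1: [0, 12, -9, -12]
R4 ← R4 + (2)·R1: [0, 3, -9, -2]
R5 ← R5 + (3)·R1: [0, 18, -12, -23]
R3 ← R3 − R2: [0, 0, -12, -15]
R4 ← R4 − (1/4)·R2: [0, 0, -39/4, -11/4]
R5 ← R5 − (3/2)·R2: [0, 0, -33/2, -55/2]
R4 ← R4 − (13/16)·R3: [0, 0, 0, 151/16]
R5 ← R5 − (11/8)·R3: [0, 0, 0, -55/8]
R5 ← R5 + (110/151)·R4: [0, 0, 0, 0]
The echelon form has 4 nonzero rows; the last pivot sits in the augmented column, so rank(T) = 3 but rank([T|b]) = 4.
Since the ranks differ, the system is inconsistent.

no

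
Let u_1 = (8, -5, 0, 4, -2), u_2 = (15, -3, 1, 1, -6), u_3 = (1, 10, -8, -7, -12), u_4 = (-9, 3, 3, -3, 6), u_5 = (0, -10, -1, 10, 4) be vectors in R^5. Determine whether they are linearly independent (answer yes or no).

no

Form the matrix with these vectors as rows and row reduce.
R2 ← R2 − (15/8)·R1: [0, 51/8, 1, -13/2, -9/4]
R3 ← R3 − (1/8)·R1: [0, 85/8, -8, -15/2, -47/4]
R4 ← R4 + (9/8)·R1: [0, -21/8, 3, 3/2, 15/4]
R3 ← R3 − (5/3)·R2: [0, 0, -29/3, 10/3, -8]
R4 ← R4 + (7/17)·R2: [0, 0, 58/17, -20/17, 48/17]
R5 ← R5 + (80/51)·R2: [0, 0, 29/51, -10/51, 8/17]
R4 ← R4 + (6/17)·R3: [0, 0, 0, 0, 0]
R5 ← R5 + (1/17)·R3: [0, 0, 0, 0, 0]
3 nonzero rows, so the 5 vectors span a space of dimension 3.
Since 3 < 5, the vectors are linearly dependent.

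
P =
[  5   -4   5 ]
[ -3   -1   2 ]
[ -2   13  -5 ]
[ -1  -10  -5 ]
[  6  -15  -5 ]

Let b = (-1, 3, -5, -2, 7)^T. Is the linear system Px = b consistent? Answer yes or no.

no

Row reduce the augmented matrix [P | b].
R2 ← R2 + (3/5)·R1: [0, -17/5, 5, 12/5]
R3 ← R3 + (2/5)·R1: [0, 57/5, -3, -27/5]
R4 ← R4 + (1/5)·R1: [0, -54/5, -4, -11/5]
R5 ← R5 − (6/5)·R1: [0, -51/5, -11, 41/5]
R3 ← R3 + (57/17)·R2: [0, 0, 234/17, 45/17]
R4 ← R4 − (54/17)·R2: [0, 0, -338/17, -167/17]
R5 ← R5 − (3)·R2: [0, 0, -26, 1]
R4 ← R4 + (13/9)·R3: [0, 0, 0, -6]
R5 ← R5 + (17/9)·R3: [0, 0, 0, 6]
R5 ← R5 + R4: [0, 0, 0, 0]
The echelon form has 4 nonzero rows; the last pivot sits in the augmented column, so rank(P) = 3 but rank([P|b]) = 4.
Since the ranks differ, the system is inconsistent.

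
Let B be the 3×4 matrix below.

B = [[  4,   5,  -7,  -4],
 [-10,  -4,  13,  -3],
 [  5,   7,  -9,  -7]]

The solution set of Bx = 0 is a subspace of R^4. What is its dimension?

Row reduce to echelon form.
R2 ← R2 + (5/2)·R1: [0, 17/2, -9/2, -13]
R3 ← R3 − (5/4)·R1: [0, 3/4, -1/4, -2]
R3 ← R3 − (3/34)·R2: [0, 0, 5/34, -29/34]
3 nonzero rows, so rank(B) = 3.
B has 4 columns; by rank–nullity, nullity = 4 − 3 = 1.

1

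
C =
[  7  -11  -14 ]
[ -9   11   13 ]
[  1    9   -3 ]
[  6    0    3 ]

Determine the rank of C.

3

Row reduce to echelon form.
R2 ← R2 + (9/7)·R1: [0, -22/7, -5]
R3 ← R3 − (1/7)·R1: [0, 74/7, -1]
R4 ← R4 − (6/7)·R1: [0, 66/7, 15]
R3 ← R3 + (37/11)·R2: [0, 0, -196/11]
R4 ← R4 + (3)·R2: [0, 0, 0]
Echelon form has 3 nonzero rows, so rank(C) = 3.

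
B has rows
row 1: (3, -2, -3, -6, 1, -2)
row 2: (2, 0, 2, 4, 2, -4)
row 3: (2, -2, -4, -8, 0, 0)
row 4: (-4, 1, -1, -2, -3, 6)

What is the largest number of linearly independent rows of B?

Row reduce to echelon form.
R2 ← R2 − (2/3)·R1: [0, 4/3, 4, 8, 4/3, -8/3]
R3 ← R3 − (2/3)·R1: [0, -2/3, -2, -4, -2/3, 4/3]
R4 ← R4 + (4/3)·R1: [0, -5/3, -5, -10, -5/3, 10/3]
R3 ← R3 + (1/2)·R2: [0, 0, 0, 0, 0, 0]
R4 ← R4 + (5/4)·R2: [0, 0, 0, 0, 0, 0]
Echelon form has 2 nonzero rows, so rank(B) = 2.
The rank gives the maximum number of linearly independent rows: 2.

2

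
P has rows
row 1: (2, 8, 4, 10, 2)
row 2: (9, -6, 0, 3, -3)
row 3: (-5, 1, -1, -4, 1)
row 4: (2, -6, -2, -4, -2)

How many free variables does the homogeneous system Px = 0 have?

3

Row reduce to echelon form.
R2 ← R2 − (9/2)·R1: [0, -42, -18, -42, -12]
R3 ← R3 + (5/2)·R1: [0, 21, 9, 21, 6]
R4 ← R4 − R1: [0, -14, -6, -14, -4]
R3 ← R3 + (1/2)·R2: [0, 0, 0, 0, 0]
R4 ← R4 − (1/3)·R2: [0, 0, 0, 0, 0]
2 nonzero rows, so rank(P) = 2.
P has 5 columns; by rank–nullity, nullity = 5 − 2 = 3.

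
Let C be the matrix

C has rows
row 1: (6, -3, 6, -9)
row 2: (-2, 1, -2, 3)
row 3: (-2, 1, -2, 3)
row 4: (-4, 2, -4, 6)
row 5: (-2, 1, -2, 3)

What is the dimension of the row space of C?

1

Row reduce to echelon form.
R2 ← R2 + (1/3)·R1: [0, 0, 0, 0]
R3 ← R3 + (1/3)·R1: [0, 0, 0, 0]
R4 ← R4 + (2/3)·R1: [0, 0, 0, 0]
R5 ← R5 + (1/3)·R1: [0, 0, 0, 0]
Echelon form has 1 nonzero row, so rank(C) = 1.
The row space has dimension equal to the rank: 1.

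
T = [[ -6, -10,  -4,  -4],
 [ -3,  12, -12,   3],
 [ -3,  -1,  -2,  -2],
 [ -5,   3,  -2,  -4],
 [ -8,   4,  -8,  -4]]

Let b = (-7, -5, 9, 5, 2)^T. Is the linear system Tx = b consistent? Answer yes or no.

Row reduce the augmented matrix [T | b].
R2 ← R2 − (1/2)·R1: [0, 17, -10, 5, -3/2]
R3 ← R3 − (1/2)·R1: [0, 4, 0, 0, 25/2]
R4 ← R4 − (5/6)·R1: [0, 34/3, 4/3, -2/3, 65/6]
R5 ← R5 − (4/3)·R1: [0, 52/3, -8/3, 4/3, 34/3]
R3 ← R3 − (4/17)·R2: [0, 0, 40/17, -20/17, 437/34]
R4 ← R4 − (2/3)·R2: [0, 0, 8, -4, 71/6]
R5 ← R5 − (52/51)·R2: [0, 0, 128/17, -64/17, 656/51]
R4 ← R4 − (17/5)·R3: [0, 0, 0, 0, -478/15]
R5 ← R5 − (16/5)·R3: [0, 0, 0, 0, -424/15]
R5 ← R5 − (212/239)·R4: [0, 0, 0, 0, 0]
The echelon form has 4 nonzero rows; the last pivot sits in the augmented column, so rank(T) = 3 but rank([T|b]) = 4.
Since the ranks differ, the system is inconsistent.

no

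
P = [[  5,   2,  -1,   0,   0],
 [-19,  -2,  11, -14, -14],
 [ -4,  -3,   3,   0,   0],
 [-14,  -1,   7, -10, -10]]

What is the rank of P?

Row reduce to echelon form.
R2 ← R2 + (19/5)·R1: [0, 28/5, 36/5, -14, -14]
R3 ← R3 + (4/5)·R1: [0, -7/5, 11/5, 0, 0]
R4 ← R4 + (14/5)·R1: [0, 23/5, 21/5, -10, -10]
R3 ← R3 + (1/4)·R2: [0, 0, 4, -7/2, -7/2]
R4 ← R4 − (23/28)·R2: [0, 0, -12/7, 3/2, 3/2]
R4 ← R4 + (3/7)·R3: [0, 0, 0, 0, 0]
Echelon form has 3 nonzero rows, so rank(P) = 3.

3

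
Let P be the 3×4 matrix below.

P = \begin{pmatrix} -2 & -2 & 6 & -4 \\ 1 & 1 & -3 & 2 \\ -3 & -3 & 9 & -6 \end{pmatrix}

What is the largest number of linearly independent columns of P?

1

Row reduce to echelon form.
R2 ← R2 + (1/2)·R1: [0, 0, 0, 0]
R3 ← R3 − (3/2)·R1: [0, 0, 0, 0]
Echelon form has 1 nonzero row, so rank(P) = 1.
The rank gives the maximum number of linearly independent columns: 1.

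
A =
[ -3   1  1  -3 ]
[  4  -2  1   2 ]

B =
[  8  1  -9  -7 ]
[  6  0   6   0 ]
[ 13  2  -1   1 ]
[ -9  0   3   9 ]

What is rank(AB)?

First compute AB:
[[ 22,  -1,  23,  -5],
 [ 15,   6, -43,  -9]]
Now row reduce the product.
R2 ← R2 − (15/22)·R1: [0, 147/22, -1291/22, -123/22]
2 nonzero rows, so rank(AB) = 2.

2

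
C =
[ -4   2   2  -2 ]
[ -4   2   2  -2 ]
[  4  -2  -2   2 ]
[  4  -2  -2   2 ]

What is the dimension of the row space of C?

1

Row reduce to echelon form.
R2 ← R2 − R1: [0, 0, 0, 0]
R3 ← R3 + R1: [0, 0, 0, 0]
R4 ← R4 + R1: [0, 0, 0, 0]
Echelon form has 1 nonzero row, so rank(C) = 1.
The row space has dimension equal to the rank: 1.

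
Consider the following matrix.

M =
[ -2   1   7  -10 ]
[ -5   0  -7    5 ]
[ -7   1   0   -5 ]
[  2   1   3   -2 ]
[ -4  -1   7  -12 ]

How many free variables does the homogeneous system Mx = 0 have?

Row reduce to echelon form.
R2 ← R2 − (5/2)·R1: [0, -5/2, -49/2, 30]
R3 ← R3 − (7/2)·R1: [0, -5/2, -49/2, 30]
R4 ← R4 + R1: [0, 2, 10, -12]
R5 ← R5 − (2)·R1: [0, -3, -7, 8]
R3 ← R3 − R2: [0, 0, 0, 0]
R4 ← R4 + (4/5)·R2: [0, 0, -48/5, 12]
R5 ← R5 − (6/5)·R2: [0, 0, 112/5, -28]
Swap R3 ↔ R4
R5 ← R5 + (7/3)·R3: [0, 0, 0, 0]
3 nonzero rows, so rank(M) = 3.
M has 4 columns; by rank–nullity, nullity = 4 − 3 = 1.

1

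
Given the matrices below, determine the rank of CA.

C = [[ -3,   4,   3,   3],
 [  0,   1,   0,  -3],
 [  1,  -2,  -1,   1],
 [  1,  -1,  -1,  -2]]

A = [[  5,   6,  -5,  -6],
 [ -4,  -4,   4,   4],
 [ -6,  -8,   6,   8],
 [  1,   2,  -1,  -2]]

First compute CA:
[[-46, -52,  46,  52],
 [ -7, -10,   7,  10],
 [ 20,  24, -20, -24],
 [ 13,  14, -13, -14]]
Now row reduce the product.
R2 ← R2 − (7/46)·R1: [0, -48/23, 0, 48/23]
R3 ← R3 + (10/23)·R1: [0, 32/23, 0, -32/23]
R4 ← R4 + (13/46)·R1: [0, -16/23, 0, 16/23]
R3 ← R3 + (2/3)·R2: [0, 0, 0, 0]
R4 ← R4 − (1/3)·R2: [0, 0, 0, 0]
2 nonzero rows, so rank(CA) = 2.

2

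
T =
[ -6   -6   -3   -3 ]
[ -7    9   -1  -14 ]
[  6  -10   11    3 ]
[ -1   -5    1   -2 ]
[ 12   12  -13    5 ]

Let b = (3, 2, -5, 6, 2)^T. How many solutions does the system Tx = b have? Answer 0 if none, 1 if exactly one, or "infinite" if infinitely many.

Row reduce the augmented matrix [T | b].
R2 ← R2 − (7/6)·R1: [0, 16, 5/2, -21/2, -3/2]
R3 ← R3 + R1: [0, -16, 8, 0, -2]
R4 ← R4 − (1/6)·R1: [0, -4, 3/2, -3/2, 11/2]
R5 ← R5 + (2)·R1: [0, 0, -19, -1, 8]
R3 ← R3 + R2: [0, 0, 21/2, -21/2, -7/2]
R4 ← R4 + (1/4)·R2: [0, 0, 17/8, -33/8, 41/8]
R4 ← R4 − (17/84)·R3: [0, 0, 0, -2, 35/6]
R5 ← R5 + (38/21)·R3: [0, 0, 0, -20, 5/3]
R5 ← R5 − (10)·R4: [0, 0, 0, 0, -170/3]
The echelon form has 5 nonzero rows; the last pivot sits in the augmented column, so rank(T) = 4 but rank([T|b]) = 5.
Since the ranks differ, the system is inconsistent.
It has no solutions.

0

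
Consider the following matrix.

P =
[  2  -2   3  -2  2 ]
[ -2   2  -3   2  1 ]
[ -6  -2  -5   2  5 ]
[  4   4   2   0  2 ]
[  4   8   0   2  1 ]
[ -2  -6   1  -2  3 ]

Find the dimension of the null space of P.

2

Row reduce to echelon form.
R2 ← R2 + R1: [0, 0, 0, 0, 3]
R3 ← R3 + (3)·R1: [0, -8, 4, -4, 11]
R4 ← R4 − (2)·R1: [0, 8, -4, 4, -2]
R5 ← R5 − (2)·R1: [0, 12, -6, 6, -3]
R6 ← R6 + R1: [0, -8, 4, -4, 5]
Swap R2 ↔ R3
R4 ← R4 + R2: [0, 0, 0, 0, 9]
R5 ← R5 + (3/2)·R2: [0, 0, 0, 0, 27/2]
R6 ← R6 − R2: [0, 0, 0, 0, -6]
R4 ← R4 − (3)·R3: [0, 0, 0, 0, 0]
R5 ← R5 − (9/2)·R3: [0, 0, 0, 0, 0]
R6 ← R6 + (2)·R3: [0, 0, 0, 0, 0]
3 nonzero rows, so rank(P) = 3.
P has 5 columns; by rank–nullity, nullity = 5 − 3 = 2.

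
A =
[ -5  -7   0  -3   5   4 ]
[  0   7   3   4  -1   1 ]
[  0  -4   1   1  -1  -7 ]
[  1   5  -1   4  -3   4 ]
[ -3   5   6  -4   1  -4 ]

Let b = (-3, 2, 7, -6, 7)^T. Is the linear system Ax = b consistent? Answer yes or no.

Row reduce the augmented matrix [A | b].
R4 ← R4 + (1/5)·R1: [0, 18/5, -1, 17/5, -2, 24/5, -33/5]
R5 ← R5 − (3/5)·R1: [0, 46/5, 6, -11/5, -2, -32/5, 44/5]
R3 ← R3 + (4/7)·R2: [0, 0, 19/7, 23/7, -11/7, -45/7, 57/7]
R4 ← R4 − (18/35)·R2: [0, 0, -89/35, 47/35, -52/35, 30/7, -267/35]
R5 ← R5 − (46/35)·R2: [0, 0, 72/35, -261/35, -24/35, -54/7, 216/35]
R4 ← R4 + (89/95)·R3: [0, 0, 0, 84/19, -281/95, -33/19, 0]
R5 ← R5 − (72/95)·R3: [0, 0, 0, -189/19, 48/95, -54/19, 0]
R5 ← R5 + (9/4)·R4: [0, 0, 0, 0, -123/20, -27/4, 0]
The echelon form has 5 nonzero rows, and every pivot lies in the first 6 columns, so rank(A) = rank([A|b]) = 5.
The system is consistent.

yes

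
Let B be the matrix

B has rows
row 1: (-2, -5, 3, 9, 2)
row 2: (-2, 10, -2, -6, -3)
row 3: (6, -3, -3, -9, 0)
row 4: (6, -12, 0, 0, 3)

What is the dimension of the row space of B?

Row reduce to echelon form.
R2 ← R2 − R1: [0, 15, -5, -15, -5]
R3 ← R3 + (3)·R1: [0, -18, 6, 18, 6]
R4 ← R4 + (3)·R1: [0, -27, 9, 27, 9]
R3 ← R3 + (6/5)·R2: [0, 0, 0, 0, 0]
R4 ← R4 + (9/5)·R2: [0, 0, 0, 0, 0]
Echelon form has 2 nonzero rows, so rank(B) = 2.
The row space has dimension equal to the rank: 2.

2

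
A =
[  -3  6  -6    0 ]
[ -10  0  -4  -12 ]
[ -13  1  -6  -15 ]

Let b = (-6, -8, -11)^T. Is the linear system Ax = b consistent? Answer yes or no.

Row reduce the augmented matrix [A | b].
R2 ← R2 − (10/3)·R1: [0, -20, 16, -12, 12]
R3 ← R3 − (13/3)·R1: [0, -25, 20, -15, 15]
R3 ← R3 − (5/4)·R2: [0, 0, 0, 0, 0]
The echelon form has 2 nonzero rows, and every pivot lies in the first 4 columns, so rank(A) = rank([A|b]) = 2.
The system is consistent.

yes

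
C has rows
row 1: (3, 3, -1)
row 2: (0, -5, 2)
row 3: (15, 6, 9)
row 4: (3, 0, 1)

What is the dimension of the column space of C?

Row reduce to echelon form.
R3 ← R3 − (5)·R1: [0, -9, 14]
R4 ← R4 − R1: [0, -3, 2]
R3 ← R3 − (9/5)·R2: [0, 0, 52/5]
R4 ← R4 − (3/5)·R2: [0, 0, 4/5]
R4 ← R4 − (1/13)·R3: [0, 0, 0]
Echelon form has 3 nonzero rows, so rank(C) = 3.
The column space has dimension equal to the rank: 3.

3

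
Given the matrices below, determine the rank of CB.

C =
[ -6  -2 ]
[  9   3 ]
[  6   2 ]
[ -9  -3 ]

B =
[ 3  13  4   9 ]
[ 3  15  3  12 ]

1

First compute CB:
[[-24, -108, -30, -78],
 [ 36, 162,  45, 117],
 [ 24, 108,  30,  78],
 [-36, -162, -45, -117]]
Now row reduce the product.
R2 ← R2 + (3/2)·R1: [0, 0, 0, 0]
R3 ← R3 + R1: [0, 0, 0, 0]
R4 ← R4 − (3/2)·R1: [0, 0, 0, 0]
1 nonzero row, so rank(CB) = 1.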